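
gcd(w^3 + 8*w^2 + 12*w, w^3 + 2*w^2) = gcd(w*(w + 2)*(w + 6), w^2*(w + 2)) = w^2 + 2*w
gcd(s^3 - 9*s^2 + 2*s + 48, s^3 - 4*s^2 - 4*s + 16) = s + 2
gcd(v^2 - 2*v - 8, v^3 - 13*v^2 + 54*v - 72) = v - 4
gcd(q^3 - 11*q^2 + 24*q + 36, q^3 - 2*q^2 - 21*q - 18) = q^2 - 5*q - 6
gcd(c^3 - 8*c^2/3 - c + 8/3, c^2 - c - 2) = c + 1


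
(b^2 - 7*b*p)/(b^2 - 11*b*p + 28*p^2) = b/(b - 4*p)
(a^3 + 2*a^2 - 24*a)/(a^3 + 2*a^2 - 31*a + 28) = a*(a + 6)/(a^2 + 6*a - 7)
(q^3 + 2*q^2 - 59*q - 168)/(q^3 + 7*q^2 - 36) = (q^2 - q - 56)/(q^2 + 4*q - 12)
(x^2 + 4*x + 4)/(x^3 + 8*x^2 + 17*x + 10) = (x + 2)/(x^2 + 6*x + 5)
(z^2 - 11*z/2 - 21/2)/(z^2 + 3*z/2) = (z - 7)/z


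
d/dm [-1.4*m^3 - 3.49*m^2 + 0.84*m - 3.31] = -4.2*m^2 - 6.98*m + 0.84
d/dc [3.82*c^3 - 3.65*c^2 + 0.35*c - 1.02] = 11.46*c^2 - 7.3*c + 0.35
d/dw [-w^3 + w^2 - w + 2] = -3*w^2 + 2*w - 1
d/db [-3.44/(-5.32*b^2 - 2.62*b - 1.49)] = (-36.6016*b - 9.0128)/(5.32*b^2 + 2.62*b + 1.49)^2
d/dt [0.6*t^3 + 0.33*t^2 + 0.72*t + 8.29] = 1.8*t^2 + 0.66*t + 0.72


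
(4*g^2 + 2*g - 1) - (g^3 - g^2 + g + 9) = -g^3 + 5*g^2 + g - 10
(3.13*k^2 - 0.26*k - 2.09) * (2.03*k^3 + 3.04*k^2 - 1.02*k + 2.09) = 6.3539*k^5 + 8.9874*k^4 - 8.2257*k^3 + 0.4533*k^2 + 1.5884*k - 4.3681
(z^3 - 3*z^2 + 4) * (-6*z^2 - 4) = -6*z^5 + 18*z^4 - 4*z^3 - 12*z^2 - 16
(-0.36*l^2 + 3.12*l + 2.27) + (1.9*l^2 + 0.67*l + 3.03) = 1.54*l^2 + 3.79*l + 5.3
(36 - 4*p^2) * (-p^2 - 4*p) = 4*p^4 + 16*p^3 - 36*p^2 - 144*p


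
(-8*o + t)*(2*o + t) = -16*o^2 - 6*o*t + t^2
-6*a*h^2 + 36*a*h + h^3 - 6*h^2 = h*(-6*a + h)*(h - 6)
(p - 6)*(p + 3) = p^2 - 3*p - 18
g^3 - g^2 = g^2*(g - 1)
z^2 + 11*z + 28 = (z + 4)*(z + 7)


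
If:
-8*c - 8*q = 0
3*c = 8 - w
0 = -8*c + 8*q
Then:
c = 0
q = 0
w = 8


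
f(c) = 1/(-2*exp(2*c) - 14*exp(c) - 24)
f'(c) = (4*exp(2*c) + 14*exp(c))/(-2*exp(2*c) - 14*exp(c) - 24)^2 = (exp(c) + 7/2)*exp(c)/(exp(2*c) + 7*exp(c) + 12)^2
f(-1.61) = -0.04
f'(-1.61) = 0.00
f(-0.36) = -0.03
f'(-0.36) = 0.01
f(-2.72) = -0.04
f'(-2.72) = 0.00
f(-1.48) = -0.04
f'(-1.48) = 0.00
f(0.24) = -0.02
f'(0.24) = 0.01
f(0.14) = -0.02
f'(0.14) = 0.01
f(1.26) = -0.01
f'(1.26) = 0.01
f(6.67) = -0.00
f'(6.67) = 0.00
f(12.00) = 0.00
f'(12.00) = 0.00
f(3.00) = 0.00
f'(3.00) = 0.00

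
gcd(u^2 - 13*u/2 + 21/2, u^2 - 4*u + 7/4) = u - 7/2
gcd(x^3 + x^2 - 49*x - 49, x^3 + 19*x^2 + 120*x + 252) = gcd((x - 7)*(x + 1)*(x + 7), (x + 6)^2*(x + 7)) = x + 7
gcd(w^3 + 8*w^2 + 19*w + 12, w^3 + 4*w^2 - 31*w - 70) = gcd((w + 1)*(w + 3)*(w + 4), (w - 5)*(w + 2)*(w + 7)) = 1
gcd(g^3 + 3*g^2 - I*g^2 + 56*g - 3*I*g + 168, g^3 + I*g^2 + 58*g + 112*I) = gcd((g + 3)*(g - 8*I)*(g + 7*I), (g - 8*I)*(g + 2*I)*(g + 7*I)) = g^2 - I*g + 56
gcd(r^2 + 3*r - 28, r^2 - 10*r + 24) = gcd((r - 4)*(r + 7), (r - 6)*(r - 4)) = r - 4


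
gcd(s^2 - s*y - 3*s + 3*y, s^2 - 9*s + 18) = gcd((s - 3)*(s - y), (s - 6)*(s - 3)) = s - 3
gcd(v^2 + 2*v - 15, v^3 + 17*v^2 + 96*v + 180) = v + 5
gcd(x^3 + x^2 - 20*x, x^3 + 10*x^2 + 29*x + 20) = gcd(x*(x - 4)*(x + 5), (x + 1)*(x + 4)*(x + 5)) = x + 5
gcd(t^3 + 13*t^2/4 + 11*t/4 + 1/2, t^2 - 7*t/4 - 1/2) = t + 1/4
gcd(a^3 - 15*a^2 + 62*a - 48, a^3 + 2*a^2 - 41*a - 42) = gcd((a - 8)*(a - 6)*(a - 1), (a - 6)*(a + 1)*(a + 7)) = a - 6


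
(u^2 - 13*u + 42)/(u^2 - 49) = (u - 6)/(u + 7)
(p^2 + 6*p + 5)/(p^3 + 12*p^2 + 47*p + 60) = (p + 1)/(p^2 + 7*p + 12)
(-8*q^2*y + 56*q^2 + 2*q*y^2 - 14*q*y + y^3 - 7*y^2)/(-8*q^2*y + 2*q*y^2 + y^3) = (y - 7)/y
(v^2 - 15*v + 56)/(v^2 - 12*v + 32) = (v - 7)/(v - 4)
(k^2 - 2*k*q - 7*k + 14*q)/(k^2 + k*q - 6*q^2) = (k - 7)/(k + 3*q)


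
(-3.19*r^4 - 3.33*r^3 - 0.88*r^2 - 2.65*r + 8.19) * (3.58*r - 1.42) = -11.4202*r^5 - 7.3916*r^4 + 1.5782*r^3 - 8.2374*r^2 + 33.0832*r - 11.6298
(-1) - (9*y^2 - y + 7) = -9*y^2 + y - 8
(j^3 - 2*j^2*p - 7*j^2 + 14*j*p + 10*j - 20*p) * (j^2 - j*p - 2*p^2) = j^5 - 3*j^4*p - 7*j^4 + 21*j^3*p + 10*j^3 + 4*j^2*p^3 - 30*j^2*p - 28*j*p^3 + 40*p^3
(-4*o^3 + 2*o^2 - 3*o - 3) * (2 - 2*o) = 8*o^4 - 12*o^3 + 10*o^2 - 6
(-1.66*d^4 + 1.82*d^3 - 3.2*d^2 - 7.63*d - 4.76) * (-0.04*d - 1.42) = 0.0664*d^5 + 2.2844*d^4 - 2.4564*d^3 + 4.8492*d^2 + 11.025*d + 6.7592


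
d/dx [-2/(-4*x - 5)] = -8/(4*x + 5)^2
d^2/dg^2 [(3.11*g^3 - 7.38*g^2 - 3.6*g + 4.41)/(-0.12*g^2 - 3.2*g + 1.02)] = (-1.77635683940025e-15*g^4 - 70.018288*g^3 + 65.9450880000001*g^2 - 26.930664*g - 52.539264)/(0.001728*g^6 + 0.13824*g^5 + 3.642336*g^4 + 30.41792*g^3 - 30.959856*g^2 + 9.98784*g - 1.061208)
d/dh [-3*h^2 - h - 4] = -6*h - 1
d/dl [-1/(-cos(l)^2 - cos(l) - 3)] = (2*cos(l) + 1)*sin(l)/(cos(l)^2 + cos(l) + 3)^2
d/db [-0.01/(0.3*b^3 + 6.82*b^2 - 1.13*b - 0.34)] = (0.009*b^2 + 0.1364*b - 0.0113)/(0.3*b^3 + 6.82*b^2 - 1.13*b - 0.34)^2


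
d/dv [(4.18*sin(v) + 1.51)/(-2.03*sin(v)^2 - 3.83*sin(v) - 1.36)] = (8.4854*sin(v)^2 + 6.1306*sin(v) + 0.0985000000000005)*cos(v)/(4.1209*sin(v)^4 + 15.5498*sin(v)^3 + 20.1905*sin(v)^2 + 10.4176*sin(v) + 1.8496)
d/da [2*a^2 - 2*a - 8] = 4*a - 2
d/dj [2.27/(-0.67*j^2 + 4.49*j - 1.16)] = (3.0418*j - 10.1923)/(0.67*j^2 - 4.49*j + 1.16)^2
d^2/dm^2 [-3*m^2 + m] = -6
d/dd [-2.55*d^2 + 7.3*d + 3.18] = 7.3 - 5.1*d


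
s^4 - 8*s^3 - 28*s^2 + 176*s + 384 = (s - 8)*(s - 6)*(s + 2)*(s + 4)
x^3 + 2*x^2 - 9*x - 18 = (x - 3)*(x + 2)*(x + 3)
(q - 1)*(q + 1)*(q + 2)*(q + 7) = q^4 + 9*q^3 + 13*q^2 - 9*q - 14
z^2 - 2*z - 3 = (z - 3)*(z + 1)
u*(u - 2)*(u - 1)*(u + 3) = u^4 - 7*u^2 + 6*u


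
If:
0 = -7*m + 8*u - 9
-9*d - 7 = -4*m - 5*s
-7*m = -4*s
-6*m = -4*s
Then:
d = -7/9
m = 0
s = 0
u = 9/8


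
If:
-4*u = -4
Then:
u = 1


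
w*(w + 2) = w^2 + 2*w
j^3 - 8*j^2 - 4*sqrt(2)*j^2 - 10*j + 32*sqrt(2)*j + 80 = (j - 8)*(j - 5*sqrt(2))*(j + sqrt(2))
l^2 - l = l*(l - 1)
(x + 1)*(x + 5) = x^2 + 6*x + 5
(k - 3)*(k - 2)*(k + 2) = k^3 - 3*k^2 - 4*k + 12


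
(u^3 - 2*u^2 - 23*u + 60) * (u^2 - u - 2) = u^5 - 3*u^4 - 23*u^3 + 87*u^2 - 14*u - 120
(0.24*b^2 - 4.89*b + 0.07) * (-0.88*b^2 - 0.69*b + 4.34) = -0.2112*b^4 + 4.1376*b^3 + 4.3541*b^2 - 21.2709*b + 0.3038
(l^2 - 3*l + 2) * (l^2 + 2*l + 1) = l^4 - l^3 - 3*l^2 + l + 2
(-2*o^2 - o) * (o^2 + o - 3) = -2*o^4 - 3*o^3 + 5*o^2 + 3*o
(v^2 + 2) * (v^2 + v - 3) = v^4 + v^3 - v^2 + 2*v - 6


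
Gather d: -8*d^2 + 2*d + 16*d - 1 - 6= -8*d^2 + 18*d - 7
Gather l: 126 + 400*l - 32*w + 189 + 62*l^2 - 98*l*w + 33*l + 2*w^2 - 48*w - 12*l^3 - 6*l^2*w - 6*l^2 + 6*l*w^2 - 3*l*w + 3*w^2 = -12*l^3 + l^2*(56 - 6*w) + l*(6*w^2 - 101*w + 433) + 5*w^2 - 80*w + 315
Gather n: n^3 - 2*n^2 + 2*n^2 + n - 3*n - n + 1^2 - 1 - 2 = n^3 - 3*n - 2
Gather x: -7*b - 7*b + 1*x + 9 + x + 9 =-14*b + 2*x + 18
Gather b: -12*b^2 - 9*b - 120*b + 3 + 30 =-12*b^2 - 129*b + 33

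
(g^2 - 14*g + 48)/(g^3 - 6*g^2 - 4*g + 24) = (g - 8)/(g^2 - 4)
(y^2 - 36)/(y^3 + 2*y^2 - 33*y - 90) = (y + 6)/(y^2 + 8*y + 15)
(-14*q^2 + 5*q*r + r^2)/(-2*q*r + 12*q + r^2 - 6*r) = (7*q + r)/(r - 6)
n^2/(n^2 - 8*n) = n/(n - 8)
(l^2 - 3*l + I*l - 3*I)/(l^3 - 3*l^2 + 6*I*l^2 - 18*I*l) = (l + I)/(l*(l + 6*I))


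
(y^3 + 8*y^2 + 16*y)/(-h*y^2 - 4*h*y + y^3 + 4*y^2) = (y + 4)/(-h + y)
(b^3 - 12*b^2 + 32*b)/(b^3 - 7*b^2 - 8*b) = (b - 4)/(b + 1)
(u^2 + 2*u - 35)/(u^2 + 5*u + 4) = (u^2 + 2*u - 35)/(u^2 + 5*u + 4)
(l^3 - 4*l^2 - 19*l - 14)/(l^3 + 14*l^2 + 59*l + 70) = (l^2 - 6*l - 7)/(l^2 + 12*l + 35)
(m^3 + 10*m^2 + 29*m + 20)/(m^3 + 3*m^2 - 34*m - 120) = (m + 1)/(m - 6)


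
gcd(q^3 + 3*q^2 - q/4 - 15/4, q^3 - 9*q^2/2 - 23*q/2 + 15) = q^2 + 3*q/2 - 5/2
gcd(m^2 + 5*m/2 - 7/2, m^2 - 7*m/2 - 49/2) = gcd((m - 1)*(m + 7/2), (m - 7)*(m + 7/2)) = m + 7/2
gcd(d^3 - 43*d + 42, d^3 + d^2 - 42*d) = d^2 + d - 42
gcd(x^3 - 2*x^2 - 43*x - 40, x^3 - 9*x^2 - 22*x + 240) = x^2 - 3*x - 40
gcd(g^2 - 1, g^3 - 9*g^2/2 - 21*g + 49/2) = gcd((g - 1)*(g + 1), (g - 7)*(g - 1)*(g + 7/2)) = g - 1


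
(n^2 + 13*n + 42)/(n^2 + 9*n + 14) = (n + 6)/(n + 2)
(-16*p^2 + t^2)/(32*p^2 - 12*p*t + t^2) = (-4*p - t)/(8*p - t)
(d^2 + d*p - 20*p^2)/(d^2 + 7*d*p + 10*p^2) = (d - 4*p)/(d + 2*p)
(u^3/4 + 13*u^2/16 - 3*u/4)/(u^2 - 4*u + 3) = u*(4*u^2 + 13*u - 12)/(16*(u^2 - 4*u + 3))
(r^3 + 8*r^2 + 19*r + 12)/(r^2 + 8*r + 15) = (r^2 + 5*r + 4)/(r + 5)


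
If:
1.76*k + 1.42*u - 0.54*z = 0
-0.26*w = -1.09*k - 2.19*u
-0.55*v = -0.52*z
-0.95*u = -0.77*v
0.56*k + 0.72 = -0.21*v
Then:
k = 9.29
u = -22.87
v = -28.21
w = -153.65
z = -29.84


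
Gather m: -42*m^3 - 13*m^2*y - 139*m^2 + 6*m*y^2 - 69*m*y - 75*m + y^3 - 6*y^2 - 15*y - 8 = -42*m^3 + m^2*(-13*y - 139) + m*(6*y^2 - 69*y - 75) + y^3 - 6*y^2 - 15*y - 8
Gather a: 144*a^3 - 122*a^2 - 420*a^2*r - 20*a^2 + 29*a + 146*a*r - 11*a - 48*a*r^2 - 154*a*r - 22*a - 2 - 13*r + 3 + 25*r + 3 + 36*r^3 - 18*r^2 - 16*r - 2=144*a^3 + a^2*(-420*r - 142) + a*(-48*r^2 - 8*r - 4) + 36*r^3 - 18*r^2 - 4*r + 2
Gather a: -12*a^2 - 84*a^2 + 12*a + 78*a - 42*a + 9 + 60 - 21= -96*a^2 + 48*a + 48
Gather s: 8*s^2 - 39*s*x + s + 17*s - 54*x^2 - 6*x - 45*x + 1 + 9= 8*s^2 + s*(18 - 39*x) - 54*x^2 - 51*x + 10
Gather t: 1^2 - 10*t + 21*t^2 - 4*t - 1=21*t^2 - 14*t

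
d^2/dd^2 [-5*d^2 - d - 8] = -10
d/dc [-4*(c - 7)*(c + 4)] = 12 - 8*c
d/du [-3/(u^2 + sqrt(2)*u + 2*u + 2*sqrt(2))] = 3*(2*u + sqrt(2) + 2)/(u^2 + sqrt(2)*u + 2*u + 2*sqrt(2))^2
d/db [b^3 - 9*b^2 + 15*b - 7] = 3*b^2 - 18*b + 15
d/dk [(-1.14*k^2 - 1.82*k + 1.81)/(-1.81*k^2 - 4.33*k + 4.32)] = (1.642*k^2 - 3.2974*k - 0.025100000000001)/(3.2761*k^4 + 15.6746*k^3 + 3.1105*k^2 - 37.4112*k + 18.6624)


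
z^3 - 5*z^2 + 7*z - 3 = (z - 3)*(z - 1)^2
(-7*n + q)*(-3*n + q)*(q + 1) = 21*n^2*q + 21*n^2 - 10*n*q^2 - 10*n*q + q^3 + q^2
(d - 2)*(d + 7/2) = d^2 + 3*d/2 - 7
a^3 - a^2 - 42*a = a*(a - 7)*(a + 6)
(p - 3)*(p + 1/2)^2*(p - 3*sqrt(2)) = p^4 - 3*sqrt(2)*p^3 - 2*p^3 - 11*p^2/4 + 6*sqrt(2)*p^2 - 3*p/4 + 33*sqrt(2)*p/4 + 9*sqrt(2)/4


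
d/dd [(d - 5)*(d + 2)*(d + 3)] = 3*d^2 - 19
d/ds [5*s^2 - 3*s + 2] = 10*s - 3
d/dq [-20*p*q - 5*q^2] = -20*p - 10*q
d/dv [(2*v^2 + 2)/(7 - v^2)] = 32*v/(v^2 - 7)^2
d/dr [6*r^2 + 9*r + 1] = 12*r + 9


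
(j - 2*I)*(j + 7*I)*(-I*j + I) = -I*j^3 + 5*j^2 + I*j^2 - 5*j - 14*I*j + 14*I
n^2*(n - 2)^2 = n^4 - 4*n^3 + 4*n^2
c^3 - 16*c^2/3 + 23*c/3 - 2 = (c - 3)*(c - 2)*(c - 1/3)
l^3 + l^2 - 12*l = l*(l - 3)*(l + 4)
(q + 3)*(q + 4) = q^2 + 7*q + 12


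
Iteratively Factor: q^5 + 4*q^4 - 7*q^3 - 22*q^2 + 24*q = (q - 1)*(q^4 + 5*q^3 - 2*q^2 - 24*q) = q*(q - 1)*(q^3 + 5*q^2 - 2*q - 24) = q*(q - 1)*(q + 3)*(q^2 + 2*q - 8) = q*(q - 2)*(q - 1)*(q + 3)*(q + 4)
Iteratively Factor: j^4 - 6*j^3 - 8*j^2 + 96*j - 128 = (j + 4)*(j^3 - 10*j^2 + 32*j - 32) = (j - 4)*(j + 4)*(j^2 - 6*j + 8) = (j - 4)^2*(j + 4)*(j - 2)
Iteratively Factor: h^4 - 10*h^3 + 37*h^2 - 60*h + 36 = (h - 3)*(h^3 - 7*h^2 + 16*h - 12) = (h - 3)*(h - 2)*(h^2 - 5*h + 6) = (h - 3)^2*(h - 2)*(h - 2)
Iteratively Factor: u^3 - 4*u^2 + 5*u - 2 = (u - 2)*(u^2 - 2*u + 1) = (u - 2)*(u - 1)*(u - 1)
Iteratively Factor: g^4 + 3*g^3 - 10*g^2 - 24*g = (g + 4)*(g^3 - g^2 - 6*g) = (g + 2)*(g + 4)*(g^2 - 3*g) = g*(g + 2)*(g + 4)*(g - 3)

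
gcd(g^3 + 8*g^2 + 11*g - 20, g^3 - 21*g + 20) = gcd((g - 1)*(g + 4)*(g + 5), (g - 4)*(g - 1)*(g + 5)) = g^2 + 4*g - 5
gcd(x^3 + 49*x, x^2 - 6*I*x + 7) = x - 7*I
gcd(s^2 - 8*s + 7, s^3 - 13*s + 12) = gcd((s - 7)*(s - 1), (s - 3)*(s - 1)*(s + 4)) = s - 1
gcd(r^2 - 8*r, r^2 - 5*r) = r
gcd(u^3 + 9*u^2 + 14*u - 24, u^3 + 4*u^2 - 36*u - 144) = u^2 + 10*u + 24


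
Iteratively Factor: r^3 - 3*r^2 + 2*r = (r - 2)*(r^2 - r) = r*(r - 2)*(r - 1)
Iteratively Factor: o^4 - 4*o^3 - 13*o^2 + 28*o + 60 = (o - 3)*(o^3 - o^2 - 16*o - 20) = (o - 5)*(o - 3)*(o^2 + 4*o + 4) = (o - 5)*(o - 3)*(o + 2)*(o + 2)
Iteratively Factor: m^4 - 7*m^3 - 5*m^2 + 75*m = (m + 3)*(m^3 - 10*m^2 + 25*m) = (m - 5)*(m + 3)*(m^2 - 5*m) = (m - 5)^2*(m + 3)*(m)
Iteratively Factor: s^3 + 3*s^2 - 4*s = (s + 4)*(s^2 - s) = s*(s + 4)*(s - 1)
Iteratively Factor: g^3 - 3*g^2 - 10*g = (g)*(g^2 - 3*g - 10) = g*(g - 5)*(g + 2)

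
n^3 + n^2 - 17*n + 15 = (n - 3)*(n - 1)*(n + 5)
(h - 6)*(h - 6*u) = h^2 - 6*h*u - 6*h + 36*u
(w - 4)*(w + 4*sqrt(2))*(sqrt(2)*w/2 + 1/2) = sqrt(2)*w^3/2 - 2*sqrt(2)*w^2 + 9*w^2/2 - 18*w + 2*sqrt(2)*w - 8*sqrt(2)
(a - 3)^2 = a^2 - 6*a + 9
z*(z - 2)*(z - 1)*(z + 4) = z^4 + z^3 - 10*z^2 + 8*z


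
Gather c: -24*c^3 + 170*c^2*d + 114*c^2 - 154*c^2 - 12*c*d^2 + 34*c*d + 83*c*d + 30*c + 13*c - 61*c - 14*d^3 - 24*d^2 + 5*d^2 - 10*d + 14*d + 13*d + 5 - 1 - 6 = -24*c^3 + c^2*(170*d - 40) + c*(-12*d^2 + 117*d - 18) - 14*d^3 - 19*d^2 + 17*d - 2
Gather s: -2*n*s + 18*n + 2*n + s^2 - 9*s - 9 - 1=20*n + s^2 + s*(-2*n - 9) - 10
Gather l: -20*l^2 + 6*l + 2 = -20*l^2 + 6*l + 2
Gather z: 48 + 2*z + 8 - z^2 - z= -z^2 + z + 56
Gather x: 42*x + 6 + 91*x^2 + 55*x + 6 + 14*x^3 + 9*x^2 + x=14*x^3 + 100*x^2 + 98*x + 12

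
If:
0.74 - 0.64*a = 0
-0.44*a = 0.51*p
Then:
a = 1.16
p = -1.00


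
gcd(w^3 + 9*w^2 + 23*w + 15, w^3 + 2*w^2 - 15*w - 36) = w + 3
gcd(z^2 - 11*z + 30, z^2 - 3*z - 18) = z - 6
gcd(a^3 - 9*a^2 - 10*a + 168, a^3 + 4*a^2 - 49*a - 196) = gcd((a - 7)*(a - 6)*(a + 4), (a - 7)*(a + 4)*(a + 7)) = a^2 - 3*a - 28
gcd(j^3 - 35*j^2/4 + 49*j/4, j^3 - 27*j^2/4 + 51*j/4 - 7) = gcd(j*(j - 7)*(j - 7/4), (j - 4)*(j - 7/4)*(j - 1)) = j - 7/4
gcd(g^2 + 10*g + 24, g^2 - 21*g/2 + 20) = 1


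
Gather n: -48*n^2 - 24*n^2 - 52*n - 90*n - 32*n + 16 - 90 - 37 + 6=-72*n^2 - 174*n - 105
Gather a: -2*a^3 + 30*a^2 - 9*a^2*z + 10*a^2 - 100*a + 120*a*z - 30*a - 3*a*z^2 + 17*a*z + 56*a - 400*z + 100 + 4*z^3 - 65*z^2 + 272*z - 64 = -2*a^3 + a^2*(40 - 9*z) + a*(-3*z^2 + 137*z - 74) + 4*z^3 - 65*z^2 - 128*z + 36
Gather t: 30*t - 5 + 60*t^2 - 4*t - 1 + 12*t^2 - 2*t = 72*t^2 + 24*t - 6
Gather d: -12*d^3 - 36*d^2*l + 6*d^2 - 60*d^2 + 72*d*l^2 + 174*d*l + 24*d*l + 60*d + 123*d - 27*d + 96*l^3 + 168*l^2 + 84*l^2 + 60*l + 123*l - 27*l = -12*d^3 + d^2*(-36*l - 54) + d*(72*l^2 + 198*l + 156) + 96*l^3 + 252*l^2 + 156*l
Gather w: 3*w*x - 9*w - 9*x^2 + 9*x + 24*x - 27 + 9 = w*(3*x - 9) - 9*x^2 + 33*x - 18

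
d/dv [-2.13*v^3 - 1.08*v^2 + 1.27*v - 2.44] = -6.39*v^2 - 2.16*v + 1.27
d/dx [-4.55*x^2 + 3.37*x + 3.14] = 3.37 - 9.1*x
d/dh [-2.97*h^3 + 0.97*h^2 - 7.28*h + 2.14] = -8.91*h^2 + 1.94*h - 7.28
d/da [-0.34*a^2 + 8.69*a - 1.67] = 8.69 - 0.68*a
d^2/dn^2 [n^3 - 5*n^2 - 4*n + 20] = 6*n - 10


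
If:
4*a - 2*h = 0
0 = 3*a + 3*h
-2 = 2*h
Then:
No Solution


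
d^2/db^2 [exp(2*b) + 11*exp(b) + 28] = (4*exp(b) + 11)*exp(b)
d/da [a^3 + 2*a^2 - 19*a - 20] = 3*a^2 + 4*a - 19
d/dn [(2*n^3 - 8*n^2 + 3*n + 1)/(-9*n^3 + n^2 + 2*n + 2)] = 2*(-35*n^4 + 31*n^3 + 10*n^2 - 17*n + 2)/(81*n^6 - 18*n^5 - 35*n^4 - 32*n^3 + 8*n^2 + 8*n + 4)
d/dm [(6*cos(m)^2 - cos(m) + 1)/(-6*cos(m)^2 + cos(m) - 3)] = 2*(12*cos(m) - 1)*sin(m)/(6*sin(m)^2 + cos(m) - 9)^2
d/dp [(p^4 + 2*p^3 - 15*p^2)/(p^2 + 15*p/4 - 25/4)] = 4*p*(8*p^2 - 27*p + 30)/(16*p^2 - 40*p + 25)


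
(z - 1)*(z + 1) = z^2 - 1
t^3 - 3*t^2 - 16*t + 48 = (t - 4)*(t - 3)*(t + 4)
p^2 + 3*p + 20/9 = (p + 4/3)*(p + 5/3)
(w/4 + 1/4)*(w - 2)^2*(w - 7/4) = w^4/4 - 19*w^3/16 + 21*w^2/16 + w - 7/4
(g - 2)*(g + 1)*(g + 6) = g^3 + 5*g^2 - 8*g - 12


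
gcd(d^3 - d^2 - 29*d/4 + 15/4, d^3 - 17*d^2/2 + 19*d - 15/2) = d^2 - 7*d/2 + 3/2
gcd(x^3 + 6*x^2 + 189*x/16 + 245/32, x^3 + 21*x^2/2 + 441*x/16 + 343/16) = x^2 + 7*x/2 + 49/16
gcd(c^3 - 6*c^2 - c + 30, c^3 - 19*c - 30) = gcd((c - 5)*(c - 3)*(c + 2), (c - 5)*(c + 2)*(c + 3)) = c^2 - 3*c - 10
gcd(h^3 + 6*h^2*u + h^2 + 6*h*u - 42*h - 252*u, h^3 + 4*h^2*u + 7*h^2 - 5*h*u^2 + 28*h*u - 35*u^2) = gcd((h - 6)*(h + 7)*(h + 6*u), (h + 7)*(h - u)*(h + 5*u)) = h + 7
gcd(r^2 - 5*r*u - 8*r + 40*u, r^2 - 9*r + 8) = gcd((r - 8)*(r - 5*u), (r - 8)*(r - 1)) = r - 8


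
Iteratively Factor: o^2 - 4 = (o - 2)*(o + 2)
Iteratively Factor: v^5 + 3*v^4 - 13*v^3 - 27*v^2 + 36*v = (v - 1)*(v^4 + 4*v^3 - 9*v^2 - 36*v) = v*(v - 1)*(v^3 + 4*v^2 - 9*v - 36) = v*(v - 1)*(v + 3)*(v^2 + v - 12) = v*(v - 1)*(v + 3)*(v + 4)*(v - 3)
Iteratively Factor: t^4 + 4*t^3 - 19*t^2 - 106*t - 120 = (t - 5)*(t^3 + 9*t^2 + 26*t + 24) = (t - 5)*(t + 2)*(t^2 + 7*t + 12) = (t - 5)*(t + 2)*(t + 3)*(t + 4)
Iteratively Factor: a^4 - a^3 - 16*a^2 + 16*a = (a - 1)*(a^3 - 16*a) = a*(a - 1)*(a^2 - 16) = a*(a - 4)*(a - 1)*(a + 4)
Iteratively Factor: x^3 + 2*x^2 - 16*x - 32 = (x + 2)*(x^2 - 16) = (x - 4)*(x + 2)*(x + 4)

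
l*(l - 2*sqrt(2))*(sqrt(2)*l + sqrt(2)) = sqrt(2)*l^3 - 4*l^2 + sqrt(2)*l^2 - 4*l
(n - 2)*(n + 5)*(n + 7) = n^3 + 10*n^2 + 11*n - 70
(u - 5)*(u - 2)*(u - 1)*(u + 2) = u^4 - 6*u^3 + u^2 + 24*u - 20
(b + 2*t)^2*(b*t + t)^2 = b^4*t^2 + 4*b^3*t^3 + 2*b^3*t^2 + 4*b^2*t^4 + 8*b^2*t^3 + b^2*t^2 + 8*b*t^4 + 4*b*t^3 + 4*t^4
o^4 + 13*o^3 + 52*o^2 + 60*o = o*(o + 2)*(o + 5)*(o + 6)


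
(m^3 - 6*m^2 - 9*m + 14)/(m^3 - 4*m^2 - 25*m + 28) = (m + 2)/(m + 4)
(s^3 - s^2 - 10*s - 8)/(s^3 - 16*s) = (s^2 + 3*s + 2)/(s*(s + 4))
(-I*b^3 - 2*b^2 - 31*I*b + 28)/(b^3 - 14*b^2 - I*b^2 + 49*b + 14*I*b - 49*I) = (-I*b^3 - 2*b^2 - 31*I*b + 28)/(b^3 + b^2*(-14 - I) + b*(49 + 14*I) - 49*I)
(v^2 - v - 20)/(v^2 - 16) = (v - 5)/(v - 4)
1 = 1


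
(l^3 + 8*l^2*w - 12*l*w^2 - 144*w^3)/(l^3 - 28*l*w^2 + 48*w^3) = (-l - 6*w)/(-l + 2*w)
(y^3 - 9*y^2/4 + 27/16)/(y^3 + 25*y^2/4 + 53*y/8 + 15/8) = (4*y^2 - 12*y + 9)/(2*(2*y^2 + 11*y + 5))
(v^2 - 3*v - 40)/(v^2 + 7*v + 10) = (v - 8)/(v + 2)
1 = 1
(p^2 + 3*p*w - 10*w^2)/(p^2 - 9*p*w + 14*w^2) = (p + 5*w)/(p - 7*w)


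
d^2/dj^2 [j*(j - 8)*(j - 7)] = 6*j - 30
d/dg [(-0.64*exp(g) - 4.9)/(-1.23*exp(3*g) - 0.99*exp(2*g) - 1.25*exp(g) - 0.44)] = (-(0.64*exp(g) + 4.9)*(3.69*exp(2*g) + 1.98*exp(g) + 1.25) + 0.7872*exp(3*g) + 0.6336*exp(2*g) + 0.8*exp(g) + 0.2816)*exp(g)/(1.23*exp(3*g) + 0.99*exp(2*g) + 1.25*exp(g) + 0.44)^2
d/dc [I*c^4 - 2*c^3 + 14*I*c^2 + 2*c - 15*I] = 4*I*c^3 - 6*c^2 + 28*I*c + 2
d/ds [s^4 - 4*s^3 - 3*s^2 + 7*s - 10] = 4*s^3 - 12*s^2 - 6*s + 7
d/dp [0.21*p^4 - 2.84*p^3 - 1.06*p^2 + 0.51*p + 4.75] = 0.84*p^3 - 8.52*p^2 - 2.12*p + 0.51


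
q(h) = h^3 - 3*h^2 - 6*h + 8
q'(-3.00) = 39.00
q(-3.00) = -28.00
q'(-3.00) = 39.00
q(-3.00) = -28.00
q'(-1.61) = 11.44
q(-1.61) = 5.71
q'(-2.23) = 22.30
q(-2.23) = -4.63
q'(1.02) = -9.00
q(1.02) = -0.18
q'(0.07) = -6.41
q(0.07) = 7.57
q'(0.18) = -6.98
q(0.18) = 6.83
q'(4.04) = 18.72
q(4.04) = 0.73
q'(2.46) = -2.61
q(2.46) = -10.03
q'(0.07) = -6.41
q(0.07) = 7.57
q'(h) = 3*h^2 - 6*h - 6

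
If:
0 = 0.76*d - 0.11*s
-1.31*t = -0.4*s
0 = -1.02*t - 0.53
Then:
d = -0.25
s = -1.70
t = -0.52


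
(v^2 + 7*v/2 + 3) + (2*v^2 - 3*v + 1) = 3*v^2 + v/2 + 4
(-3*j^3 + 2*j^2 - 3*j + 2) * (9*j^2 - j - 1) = -27*j^5 + 21*j^4 - 26*j^3 + 19*j^2 + j - 2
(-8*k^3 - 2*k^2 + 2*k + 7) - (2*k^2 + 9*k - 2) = -8*k^3 - 4*k^2 - 7*k + 9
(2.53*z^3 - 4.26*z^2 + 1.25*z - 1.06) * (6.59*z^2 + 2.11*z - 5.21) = 16.6727*z^5 - 22.7351*z^4 - 13.9324*z^3 + 17.8467*z^2 - 8.7491*z + 5.5226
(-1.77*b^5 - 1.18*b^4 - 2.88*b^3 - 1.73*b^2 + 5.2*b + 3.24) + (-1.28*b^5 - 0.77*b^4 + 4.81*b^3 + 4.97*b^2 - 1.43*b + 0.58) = -3.05*b^5 - 1.95*b^4 + 1.93*b^3 + 3.24*b^2 + 3.77*b + 3.82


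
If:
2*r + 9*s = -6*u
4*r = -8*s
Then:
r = 12*u/5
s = -6*u/5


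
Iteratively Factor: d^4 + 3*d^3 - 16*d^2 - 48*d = (d - 4)*(d^3 + 7*d^2 + 12*d) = (d - 4)*(d + 4)*(d^2 + 3*d) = (d - 4)*(d + 3)*(d + 4)*(d)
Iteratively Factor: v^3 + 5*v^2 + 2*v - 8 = (v + 4)*(v^2 + v - 2) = (v - 1)*(v + 4)*(v + 2)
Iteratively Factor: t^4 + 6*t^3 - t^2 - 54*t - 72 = (t + 3)*(t^3 + 3*t^2 - 10*t - 24) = (t - 3)*(t + 3)*(t^2 + 6*t + 8) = (t - 3)*(t + 2)*(t + 3)*(t + 4)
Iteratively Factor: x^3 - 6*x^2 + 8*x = (x)*(x^2 - 6*x + 8) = x*(x - 2)*(x - 4)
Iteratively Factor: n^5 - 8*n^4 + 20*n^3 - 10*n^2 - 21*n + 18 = (n - 2)*(n^4 - 6*n^3 + 8*n^2 + 6*n - 9) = (n - 2)*(n - 1)*(n^3 - 5*n^2 + 3*n + 9) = (n - 3)*(n - 2)*(n - 1)*(n^2 - 2*n - 3) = (n - 3)*(n - 2)*(n - 1)*(n + 1)*(n - 3)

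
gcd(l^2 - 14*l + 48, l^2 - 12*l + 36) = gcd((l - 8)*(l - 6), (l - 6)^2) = l - 6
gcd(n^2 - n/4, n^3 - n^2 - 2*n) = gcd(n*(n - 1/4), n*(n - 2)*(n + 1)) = n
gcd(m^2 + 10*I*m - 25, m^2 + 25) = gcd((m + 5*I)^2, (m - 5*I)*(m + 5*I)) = m + 5*I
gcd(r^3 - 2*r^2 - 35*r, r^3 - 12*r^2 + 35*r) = r^2 - 7*r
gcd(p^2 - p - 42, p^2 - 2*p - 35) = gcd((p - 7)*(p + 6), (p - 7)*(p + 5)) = p - 7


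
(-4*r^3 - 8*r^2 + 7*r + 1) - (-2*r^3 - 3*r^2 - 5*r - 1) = -2*r^3 - 5*r^2 + 12*r + 2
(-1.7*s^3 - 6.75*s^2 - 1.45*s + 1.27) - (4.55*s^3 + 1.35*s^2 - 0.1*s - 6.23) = -6.25*s^3 - 8.1*s^2 - 1.35*s + 7.5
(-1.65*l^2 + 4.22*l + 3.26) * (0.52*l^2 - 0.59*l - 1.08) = -0.858*l^4 + 3.1679*l^3 + 0.9874*l^2 - 6.481*l - 3.5208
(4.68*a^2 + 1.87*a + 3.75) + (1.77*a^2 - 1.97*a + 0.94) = 6.45*a^2 - 0.0999999999999999*a + 4.69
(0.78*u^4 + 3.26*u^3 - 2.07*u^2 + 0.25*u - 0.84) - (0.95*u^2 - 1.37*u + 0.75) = 0.78*u^4 + 3.26*u^3 - 3.02*u^2 + 1.62*u - 1.59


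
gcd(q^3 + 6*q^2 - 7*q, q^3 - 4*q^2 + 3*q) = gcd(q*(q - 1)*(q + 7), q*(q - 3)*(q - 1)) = q^2 - q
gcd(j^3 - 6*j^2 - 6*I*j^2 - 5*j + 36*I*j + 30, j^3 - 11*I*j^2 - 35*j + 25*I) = j^2 - 6*I*j - 5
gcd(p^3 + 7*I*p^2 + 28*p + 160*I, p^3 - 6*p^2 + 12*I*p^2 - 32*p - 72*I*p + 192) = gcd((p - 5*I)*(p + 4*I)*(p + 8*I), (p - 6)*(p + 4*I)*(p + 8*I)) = p^2 + 12*I*p - 32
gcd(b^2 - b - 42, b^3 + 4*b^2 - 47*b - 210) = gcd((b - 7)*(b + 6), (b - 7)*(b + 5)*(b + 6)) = b^2 - b - 42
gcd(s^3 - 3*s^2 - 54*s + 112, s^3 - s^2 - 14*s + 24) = s - 2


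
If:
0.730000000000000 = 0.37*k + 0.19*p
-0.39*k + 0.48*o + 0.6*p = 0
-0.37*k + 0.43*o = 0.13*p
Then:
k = 2.00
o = 1.71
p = -0.06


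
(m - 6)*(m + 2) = m^2 - 4*m - 12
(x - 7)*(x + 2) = x^2 - 5*x - 14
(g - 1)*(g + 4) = g^2 + 3*g - 4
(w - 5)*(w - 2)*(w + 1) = w^3 - 6*w^2 + 3*w + 10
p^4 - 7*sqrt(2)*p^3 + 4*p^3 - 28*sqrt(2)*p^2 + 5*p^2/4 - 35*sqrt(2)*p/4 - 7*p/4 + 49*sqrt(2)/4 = (p - 1/2)*(p + 1)*(p + 7/2)*(p - 7*sqrt(2))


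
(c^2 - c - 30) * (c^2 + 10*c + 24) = c^4 + 9*c^3 - 16*c^2 - 324*c - 720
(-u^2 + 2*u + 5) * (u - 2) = -u^3 + 4*u^2 + u - 10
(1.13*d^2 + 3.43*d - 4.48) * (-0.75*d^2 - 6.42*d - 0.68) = -0.8475*d^4 - 9.8271*d^3 - 19.429*d^2 + 26.4292*d + 3.0464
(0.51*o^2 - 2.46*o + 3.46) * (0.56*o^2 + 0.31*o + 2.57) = 0.2856*o^4 - 1.2195*o^3 + 2.4857*o^2 - 5.2496*o + 8.8922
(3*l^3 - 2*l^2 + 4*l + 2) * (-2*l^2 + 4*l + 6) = -6*l^5 + 16*l^4 + 2*l^3 + 32*l + 12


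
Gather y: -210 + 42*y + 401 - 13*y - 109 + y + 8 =30*y + 90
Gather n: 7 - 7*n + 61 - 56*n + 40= 108 - 63*n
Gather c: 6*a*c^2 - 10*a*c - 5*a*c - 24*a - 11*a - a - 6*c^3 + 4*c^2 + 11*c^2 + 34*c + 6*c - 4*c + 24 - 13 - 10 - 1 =-36*a - 6*c^3 + c^2*(6*a + 15) + c*(36 - 15*a)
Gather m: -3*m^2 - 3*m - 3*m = -3*m^2 - 6*m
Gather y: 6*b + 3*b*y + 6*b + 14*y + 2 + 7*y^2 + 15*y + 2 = 12*b + 7*y^2 + y*(3*b + 29) + 4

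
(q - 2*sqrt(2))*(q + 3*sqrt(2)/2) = q^2 - sqrt(2)*q/2 - 6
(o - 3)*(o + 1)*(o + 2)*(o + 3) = o^4 + 3*o^3 - 7*o^2 - 27*o - 18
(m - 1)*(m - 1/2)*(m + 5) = m^3 + 7*m^2/2 - 7*m + 5/2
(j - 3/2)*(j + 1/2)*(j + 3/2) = j^3 + j^2/2 - 9*j/4 - 9/8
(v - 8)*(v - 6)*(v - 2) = v^3 - 16*v^2 + 76*v - 96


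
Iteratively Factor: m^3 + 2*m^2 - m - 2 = (m + 1)*(m^2 + m - 2) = (m - 1)*(m + 1)*(m + 2)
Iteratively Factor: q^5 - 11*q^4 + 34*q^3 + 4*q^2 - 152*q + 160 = (q - 4)*(q^4 - 7*q^3 + 6*q^2 + 28*q - 40) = (q - 4)*(q - 2)*(q^3 - 5*q^2 - 4*q + 20) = (q - 5)*(q - 4)*(q - 2)*(q^2 - 4) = (q - 5)*(q - 4)*(q - 2)*(q + 2)*(q - 2)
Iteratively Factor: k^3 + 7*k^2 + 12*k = (k + 4)*(k^2 + 3*k) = k*(k + 4)*(k + 3)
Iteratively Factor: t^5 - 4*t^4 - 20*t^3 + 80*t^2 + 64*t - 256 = (t - 4)*(t^4 - 20*t^2 + 64) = (t - 4)*(t + 2)*(t^3 - 2*t^2 - 16*t + 32) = (t - 4)*(t - 2)*(t + 2)*(t^2 - 16) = (t - 4)*(t - 2)*(t + 2)*(t + 4)*(t - 4)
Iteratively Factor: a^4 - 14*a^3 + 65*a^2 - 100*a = (a - 5)*(a^3 - 9*a^2 + 20*a) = a*(a - 5)*(a^2 - 9*a + 20) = a*(a - 5)*(a - 4)*(a - 5)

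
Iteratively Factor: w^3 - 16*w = (w + 4)*(w^2 - 4*w) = w*(w + 4)*(w - 4)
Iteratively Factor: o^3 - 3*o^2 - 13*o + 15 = (o - 1)*(o^2 - 2*o - 15) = (o - 5)*(o - 1)*(o + 3)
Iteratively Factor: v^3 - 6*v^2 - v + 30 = (v - 3)*(v^2 - 3*v - 10) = (v - 5)*(v - 3)*(v + 2)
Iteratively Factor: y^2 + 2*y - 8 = (y + 4)*(y - 2)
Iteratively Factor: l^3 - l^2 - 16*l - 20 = (l + 2)*(l^2 - 3*l - 10) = (l + 2)^2*(l - 5)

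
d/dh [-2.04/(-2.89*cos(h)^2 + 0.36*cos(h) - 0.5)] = (11.7912*cos(h) - 0.7344)*sin(h)/(2.89*cos(h)^2 - 0.36*cos(h) + 0.5)^2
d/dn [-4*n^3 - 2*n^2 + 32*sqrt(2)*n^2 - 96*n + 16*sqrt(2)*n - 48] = -12*n^2 - 4*n + 64*sqrt(2)*n - 96 + 16*sqrt(2)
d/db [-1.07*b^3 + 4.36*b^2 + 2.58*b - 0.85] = -3.21*b^2 + 8.72*b + 2.58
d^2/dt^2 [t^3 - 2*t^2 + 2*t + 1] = 6*t - 4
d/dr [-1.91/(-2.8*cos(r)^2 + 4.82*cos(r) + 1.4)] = (10.696*cos(r) - 9.2062)*sin(r)/(4.82*cos(r) - 1.4*cos(2*r))^2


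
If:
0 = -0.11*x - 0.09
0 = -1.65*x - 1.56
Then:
No Solution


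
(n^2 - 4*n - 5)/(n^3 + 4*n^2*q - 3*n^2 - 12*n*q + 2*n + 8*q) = (n^2 - 4*n - 5)/(n^3 + 4*n^2*q - 3*n^2 - 12*n*q + 2*n + 8*q)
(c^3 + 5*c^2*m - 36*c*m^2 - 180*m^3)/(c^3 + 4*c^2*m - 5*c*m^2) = (c^2 - 36*m^2)/(c*(c - m))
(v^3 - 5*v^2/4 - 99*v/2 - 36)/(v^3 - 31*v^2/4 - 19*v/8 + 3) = 2*(v + 6)/(2*v - 1)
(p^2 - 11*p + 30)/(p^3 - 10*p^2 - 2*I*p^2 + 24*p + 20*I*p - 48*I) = (p - 5)/(p^2 - 2*p*(2 + I) + 8*I)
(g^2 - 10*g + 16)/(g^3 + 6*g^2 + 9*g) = (g^2 - 10*g + 16)/(g*(g^2 + 6*g + 9))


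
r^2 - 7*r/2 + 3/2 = (r - 3)*(r - 1/2)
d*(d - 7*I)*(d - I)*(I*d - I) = I*d^4 + 8*d^3 - I*d^3 - 8*d^2 - 7*I*d^2 + 7*I*d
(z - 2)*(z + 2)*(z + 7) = z^3 + 7*z^2 - 4*z - 28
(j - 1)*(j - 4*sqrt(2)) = j^2 - 4*sqrt(2)*j - j + 4*sqrt(2)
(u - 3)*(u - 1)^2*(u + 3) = u^4 - 2*u^3 - 8*u^2 + 18*u - 9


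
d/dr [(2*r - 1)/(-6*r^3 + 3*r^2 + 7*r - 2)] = 3*(8*r^3 - 8*r^2 + 2*r + 1)/(36*r^6 - 36*r^5 - 75*r^4 + 66*r^3 + 37*r^2 - 28*r + 4)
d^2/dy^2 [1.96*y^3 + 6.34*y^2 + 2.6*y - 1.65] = 11.76*y + 12.68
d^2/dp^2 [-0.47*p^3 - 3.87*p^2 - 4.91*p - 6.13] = -2.82*p - 7.74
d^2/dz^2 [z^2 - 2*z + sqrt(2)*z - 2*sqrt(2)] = 2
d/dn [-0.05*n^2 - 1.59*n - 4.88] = -0.1*n - 1.59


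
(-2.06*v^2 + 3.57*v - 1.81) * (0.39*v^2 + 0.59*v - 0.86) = -0.8034*v^4 + 0.1769*v^3 + 3.172*v^2 - 4.1381*v + 1.5566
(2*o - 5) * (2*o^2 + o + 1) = 4*o^3 - 8*o^2 - 3*o - 5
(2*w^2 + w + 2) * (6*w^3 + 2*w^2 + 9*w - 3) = 12*w^5 + 10*w^4 + 32*w^3 + 7*w^2 + 15*w - 6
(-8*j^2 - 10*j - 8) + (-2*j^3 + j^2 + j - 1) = -2*j^3 - 7*j^2 - 9*j - 9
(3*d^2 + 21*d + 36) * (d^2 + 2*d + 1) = 3*d^4 + 27*d^3 + 81*d^2 + 93*d + 36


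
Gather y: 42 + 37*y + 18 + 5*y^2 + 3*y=5*y^2 + 40*y + 60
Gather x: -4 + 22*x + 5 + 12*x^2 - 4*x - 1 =12*x^2 + 18*x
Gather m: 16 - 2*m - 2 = 14 - 2*m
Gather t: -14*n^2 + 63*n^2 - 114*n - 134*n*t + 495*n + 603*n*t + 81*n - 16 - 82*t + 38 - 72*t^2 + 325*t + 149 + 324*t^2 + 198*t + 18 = 49*n^2 + 462*n + 252*t^2 + t*(469*n + 441) + 189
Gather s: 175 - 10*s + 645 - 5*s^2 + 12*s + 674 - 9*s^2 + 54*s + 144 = -14*s^2 + 56*s + 1638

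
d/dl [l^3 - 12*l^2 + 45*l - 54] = 3*l^2 - 24*l + 45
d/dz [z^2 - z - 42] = 2*z - 1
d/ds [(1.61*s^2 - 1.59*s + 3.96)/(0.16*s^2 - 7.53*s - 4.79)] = (-11.8689*s^2 - 16.691*s + 37.4349)/(0.0256*s^4 - 2.4096*s^3 + 55.1681*s^2 + 72.1374*s + 22.9441)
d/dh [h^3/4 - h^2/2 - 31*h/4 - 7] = 3*h^2/4 - h - 31/4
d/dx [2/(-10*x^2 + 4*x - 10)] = 2*(5*x - 1)/(5*x^2 - 2*x + 5)^2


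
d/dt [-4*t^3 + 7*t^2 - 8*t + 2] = -12*t^2 + 14*t - 8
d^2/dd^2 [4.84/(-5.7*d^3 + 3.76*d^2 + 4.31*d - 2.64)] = ((165.528*d - 36.3968)*(5.7*d^3 - 3.76*d^2 - 4.31*d + 2.64) - 4.84*(-34.2*d^2 + 15.04*d + 8.62)*(-17.1*d^2 + 7.52*d + 4.31))/(5.7*d^3 - 3.76*d^2 - 4.31*d + 2.64)^3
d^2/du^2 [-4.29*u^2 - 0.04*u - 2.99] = -8.58000000000000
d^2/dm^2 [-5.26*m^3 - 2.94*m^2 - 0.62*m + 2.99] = -31.56*m - 5.88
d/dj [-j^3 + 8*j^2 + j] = -3*j^2 + 16*j + 1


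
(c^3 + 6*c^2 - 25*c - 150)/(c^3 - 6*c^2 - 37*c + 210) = (c + 5)/(c - 7)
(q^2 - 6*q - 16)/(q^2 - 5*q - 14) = (q - 8)/(q - 7)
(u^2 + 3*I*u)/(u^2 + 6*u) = (u + 3*I)/(u + 6)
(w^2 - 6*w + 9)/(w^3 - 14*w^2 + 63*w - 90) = (w - 3)/(w^2 - 11*w + 30)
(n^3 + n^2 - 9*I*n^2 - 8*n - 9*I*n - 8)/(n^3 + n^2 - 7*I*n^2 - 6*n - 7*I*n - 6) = (n - 8*I)/(n - 6*I)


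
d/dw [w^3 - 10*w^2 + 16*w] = 3*w^2 - 20*w + 16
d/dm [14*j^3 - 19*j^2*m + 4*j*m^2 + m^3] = -19*j^2 + 8*j*m + 3*m^2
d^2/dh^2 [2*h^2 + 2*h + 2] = 4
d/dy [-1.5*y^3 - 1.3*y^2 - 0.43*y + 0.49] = -4.5*y^2 - 2.6*y - 0.43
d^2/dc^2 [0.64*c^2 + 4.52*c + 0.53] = 1.28000000000000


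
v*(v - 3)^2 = v^3 - 6*v^2 + 9*v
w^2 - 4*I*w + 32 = (w - 8*I)*(w + 4*I)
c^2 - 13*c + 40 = (c - 8)*(c - 5)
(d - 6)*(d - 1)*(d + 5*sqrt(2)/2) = d^3 - 7*d^2 + 5*sqrt(2)*d^2/2 - 35*sqrt(2)*d/2 + 6*d + 15*sqrt(2)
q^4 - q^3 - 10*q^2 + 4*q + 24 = (q - 3)*(q - 2)*(q + 2)^2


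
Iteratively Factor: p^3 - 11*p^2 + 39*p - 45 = (p - 3)*(p^2 - 8*p + 15) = (p - 3)^2*(p - 5)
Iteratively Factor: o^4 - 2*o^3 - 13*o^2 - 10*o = (o + 2)*(o^3 - 4*o^2 - 5*o) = (o + 1)*(o + 2)*(o^2 - 5*o) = o*(o + 1)*(o + 2)*(o - 5)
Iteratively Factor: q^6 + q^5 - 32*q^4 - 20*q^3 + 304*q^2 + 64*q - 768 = (q - 3)*(q^5 + 4*q^4 - 20*q^3 - 80*q^2 + 64*q + 256) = (q - 3)*(q + 4)*(q^4 - 20*q^2 + 64) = (q - 3)*(q + 4)^2*(q^3 - 4*q^2 - 4*q + 16) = (q - 3)*(q - 2)*(q + 4)^2*(q^2 - 2*q - 8) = (q - 4)*(q - 3)*(q - 2)*(q + 4)^2*(q + 2)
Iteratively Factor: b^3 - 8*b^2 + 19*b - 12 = (b - 3)*(b^2 - 5*b + 4) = (b - 3)*(b - 1)*(b - 4)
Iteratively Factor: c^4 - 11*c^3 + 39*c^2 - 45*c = (c - 3)*(c^3 - 8*c^2 + 15*c) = (c - 5)*(c - 3)*(c^2 - 3*c) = (c - 5)*(c - 3)^2*(c)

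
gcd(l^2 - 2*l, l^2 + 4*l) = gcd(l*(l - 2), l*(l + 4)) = l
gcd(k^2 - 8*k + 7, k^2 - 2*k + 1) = k - 1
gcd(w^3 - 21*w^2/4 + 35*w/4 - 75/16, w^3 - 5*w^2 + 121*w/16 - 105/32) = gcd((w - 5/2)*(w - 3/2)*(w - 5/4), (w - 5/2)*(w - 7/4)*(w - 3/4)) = w - 5/2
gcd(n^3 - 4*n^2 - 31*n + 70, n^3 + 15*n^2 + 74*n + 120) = n + 5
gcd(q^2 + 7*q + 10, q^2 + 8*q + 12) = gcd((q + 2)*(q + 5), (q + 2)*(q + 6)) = q + 2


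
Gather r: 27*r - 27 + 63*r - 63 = 90*r - 90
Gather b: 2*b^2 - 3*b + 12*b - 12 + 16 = 2*b^2 + 9*b + 4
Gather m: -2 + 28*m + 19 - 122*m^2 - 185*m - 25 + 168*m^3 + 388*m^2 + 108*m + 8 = 168*m^3 + 266*m^2 - 49*m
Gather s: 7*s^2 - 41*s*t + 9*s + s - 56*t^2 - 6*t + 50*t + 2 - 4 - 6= 7*s^2 + s*(10 - 41*t) - 56*t^2 + 44*t - 8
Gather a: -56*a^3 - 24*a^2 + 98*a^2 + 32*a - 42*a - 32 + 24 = -56*a^3 + 74*a^2 - 10*a - 8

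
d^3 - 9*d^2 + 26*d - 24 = (d - 4)*(d - 3)*(d - 2)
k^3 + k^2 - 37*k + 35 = (k - 5)*(k - 1)*(k + 7)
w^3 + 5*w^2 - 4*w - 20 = (w - 2)*(w + 2)*(w + 5)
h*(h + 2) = h^2 + 2*h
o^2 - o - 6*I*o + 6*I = (o - 1)*(o - 6*I)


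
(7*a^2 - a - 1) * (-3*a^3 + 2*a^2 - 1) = -21*a^5 + 17*a^4 + a^3 - 9*a^2 + a + 1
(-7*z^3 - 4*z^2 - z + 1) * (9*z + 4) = -63*z^4 - 64*z^3 - 25*z^2 + 5*z + 4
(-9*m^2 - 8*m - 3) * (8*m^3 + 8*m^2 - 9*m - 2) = -72*m^5 - 136*m^4 - 7*m^3 + 66*m^2 + 43*m + 6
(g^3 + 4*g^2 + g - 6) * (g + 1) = g^4 + 5*g^3 + 5*g^2 - 5*g - 6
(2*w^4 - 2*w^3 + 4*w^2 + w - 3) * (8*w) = 16*w^5 - 16*w^4 + 32*w^3 + 8*w^2 - 24*w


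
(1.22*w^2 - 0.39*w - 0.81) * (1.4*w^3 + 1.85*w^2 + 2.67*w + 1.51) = 1.708*w^5 + 1.711*w^4 + 1.4019*w^3 - 0.6976*w^2 - 2.7516*w - 1.2231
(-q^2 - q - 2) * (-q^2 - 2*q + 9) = q^4 + 3*q^3 - 5*q^2 - 5*q - 18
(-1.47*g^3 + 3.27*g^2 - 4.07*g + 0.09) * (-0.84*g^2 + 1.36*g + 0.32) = 1.2348*g^5 - 4.746*g^4 + 7.3956*g^3 - 4.5644*g^2 - 1.18*g + 0.0288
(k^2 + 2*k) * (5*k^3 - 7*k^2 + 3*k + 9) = 5*k^5 + 3*k^4 - 11*k^3 + 15*k^2 + 18*k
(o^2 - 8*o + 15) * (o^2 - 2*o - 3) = o^4 - 10*o^3 + 28*o^2 - 6*o - 45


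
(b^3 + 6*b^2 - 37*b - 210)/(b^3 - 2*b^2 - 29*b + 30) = (b + 7)/(b - 1)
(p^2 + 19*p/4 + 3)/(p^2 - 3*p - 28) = (p + 3/4)/(p - 7)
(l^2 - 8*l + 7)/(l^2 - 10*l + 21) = (l - 1)/(l - 3)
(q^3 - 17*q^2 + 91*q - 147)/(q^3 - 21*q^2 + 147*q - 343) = (q - 3)/(q - 7)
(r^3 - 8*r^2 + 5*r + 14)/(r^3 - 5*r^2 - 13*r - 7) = (r - 2)/(r + 1)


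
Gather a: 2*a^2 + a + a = 2*a^2 + 2*a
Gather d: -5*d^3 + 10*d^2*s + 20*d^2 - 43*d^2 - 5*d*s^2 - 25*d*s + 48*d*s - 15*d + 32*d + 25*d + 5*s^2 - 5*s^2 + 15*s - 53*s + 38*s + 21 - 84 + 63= -5*d^3 + d^2*(10*s - 23) + d*(-5*s^2 + 23*s + 42)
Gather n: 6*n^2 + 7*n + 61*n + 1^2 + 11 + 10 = 6*n^2 + 68*n + 22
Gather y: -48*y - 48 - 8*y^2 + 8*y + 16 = -8*y^2 - 40*y - 32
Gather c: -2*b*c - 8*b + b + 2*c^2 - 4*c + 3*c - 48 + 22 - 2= -7*b + 2*c^2 + c*(-2*b - 1) - 28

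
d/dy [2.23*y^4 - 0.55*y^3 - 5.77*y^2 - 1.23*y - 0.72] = 8.92*y^3 - 1.65*y^2 - 11.54*y - 1.23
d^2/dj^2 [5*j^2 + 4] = 10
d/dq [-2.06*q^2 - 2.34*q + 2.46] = -4.12*q - 2.34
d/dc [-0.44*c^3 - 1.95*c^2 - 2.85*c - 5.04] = -1.32*c^2 - 3.9*c - 2.85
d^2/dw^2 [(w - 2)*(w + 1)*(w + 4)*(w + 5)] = 12*w^2 + 48*w + 18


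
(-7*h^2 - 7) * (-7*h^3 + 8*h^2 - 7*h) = 49*h^5 - 56*h^4 + 98*h^3 - 56*h^2 + 49*h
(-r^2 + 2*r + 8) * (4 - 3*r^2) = 3*r^4 - 6*r^3 - 28*r^2 + 8*r + 32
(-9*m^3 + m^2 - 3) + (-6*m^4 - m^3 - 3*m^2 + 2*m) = -6*m^4 - 10*m^3 - 2*m^2 + 2*m - 3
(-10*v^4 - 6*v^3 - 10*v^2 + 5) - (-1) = -10*v^4 - 6*v^3 - 10*v^2 + 6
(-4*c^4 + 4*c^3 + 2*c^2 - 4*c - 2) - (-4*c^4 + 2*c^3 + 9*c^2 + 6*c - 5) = 2*c^3 - 7*c^2 - 10*c + 3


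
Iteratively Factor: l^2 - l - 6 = (l - 3)*(l + 2)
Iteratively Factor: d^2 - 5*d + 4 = (d - 1)*(d - 4)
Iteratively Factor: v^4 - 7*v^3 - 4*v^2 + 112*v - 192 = (v + 4)*(v^3 - 11*v^2 + 40*v - 48) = (v - 4)*(v + 4)*(v^2 - 7*v + 12) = (v - 4)*(v - 3)*(v + 4)*(v - 4)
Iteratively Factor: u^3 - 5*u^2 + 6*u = (u)*(u^2 - 5*u + 6) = u*(u - 2)*(u - 3)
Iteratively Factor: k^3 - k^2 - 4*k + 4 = (k - 2)*(k^2 + k - 2) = (k - 2)*(k + 2)*(k - 1)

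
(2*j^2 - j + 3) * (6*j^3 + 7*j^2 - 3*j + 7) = 12*j^5 + 8*j^4 + 5*j^3 + 38*j^2 - 16*j + 21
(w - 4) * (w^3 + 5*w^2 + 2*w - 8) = w^4 + w^3 - 18*w^2 - 16*w + 32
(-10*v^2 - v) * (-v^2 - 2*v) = 10*v^4 + 21*v^3 + 2*v^2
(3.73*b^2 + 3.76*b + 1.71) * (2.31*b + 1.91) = 8.6163*b^3 + 15.8099*b^2 + 11.1317*b + 3.2661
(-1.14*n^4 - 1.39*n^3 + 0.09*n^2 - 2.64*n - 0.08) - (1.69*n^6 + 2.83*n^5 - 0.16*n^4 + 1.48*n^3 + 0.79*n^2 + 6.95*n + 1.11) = -1.69*n^6 - 2.83*n^5 - 0.98*n^4 - 2.87*n^3 - 0.7*n^2 - 9.59*n - 1.19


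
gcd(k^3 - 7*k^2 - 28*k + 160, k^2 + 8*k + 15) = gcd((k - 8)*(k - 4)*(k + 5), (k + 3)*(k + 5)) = k + 5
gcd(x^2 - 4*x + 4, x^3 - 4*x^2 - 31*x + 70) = x - 2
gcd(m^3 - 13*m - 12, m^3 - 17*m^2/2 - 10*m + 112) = m - 4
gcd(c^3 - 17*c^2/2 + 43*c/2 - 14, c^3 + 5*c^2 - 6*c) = c - 1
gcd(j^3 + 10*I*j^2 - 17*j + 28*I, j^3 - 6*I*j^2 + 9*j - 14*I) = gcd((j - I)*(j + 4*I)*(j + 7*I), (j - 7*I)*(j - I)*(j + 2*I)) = j - I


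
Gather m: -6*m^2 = -6*m^2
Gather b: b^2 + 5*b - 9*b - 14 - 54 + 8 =b^2 - 4*b - 60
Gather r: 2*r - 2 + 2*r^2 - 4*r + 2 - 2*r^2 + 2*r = 0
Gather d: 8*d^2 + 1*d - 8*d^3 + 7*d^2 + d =-8*d^3 + 15*d^2 + 2*d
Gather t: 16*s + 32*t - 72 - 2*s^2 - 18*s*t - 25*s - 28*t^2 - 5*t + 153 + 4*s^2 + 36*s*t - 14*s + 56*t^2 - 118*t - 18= 2*s^2 - 23*s + 28*t^2 + t*(18*s - 91) + 63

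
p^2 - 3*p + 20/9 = (p - 5/3)*(p - 4/3)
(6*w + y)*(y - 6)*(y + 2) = 6*w*y^2 - 24*w*y - 72*w + y^3 - 4*y^2 - 12*y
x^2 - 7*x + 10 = (x - 5)*(x - 2)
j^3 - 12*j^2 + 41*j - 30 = (j - 6)*(j - 5)*(j - 1)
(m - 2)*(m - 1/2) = m^2 - 5*m/2 + 1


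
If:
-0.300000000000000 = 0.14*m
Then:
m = -2.14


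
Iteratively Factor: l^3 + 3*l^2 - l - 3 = (l - 1)*(l^2 + 4*l + 3) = (l - 1)*(l + 3)*(l + 1)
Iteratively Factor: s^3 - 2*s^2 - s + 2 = (s - 1)*(s^2 - s - 2) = (s - 1)*(s + 1)*(s - 2)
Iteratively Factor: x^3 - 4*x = (x - 2)*(x^2 + 2*x) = x*(x - 2)*(x + 2)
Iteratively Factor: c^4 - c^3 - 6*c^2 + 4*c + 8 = (c + 1)*(c^3 - 2*c^2 - 4*c + 8) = (c - 2)*(c + 1)*(c^2 - 4) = (c - 2)^2*(c + 1)*(c + 2)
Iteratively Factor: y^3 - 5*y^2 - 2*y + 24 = (y - 4)*(y^2 - y - 6) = (y - 4)*(y - 3)*(y + 2)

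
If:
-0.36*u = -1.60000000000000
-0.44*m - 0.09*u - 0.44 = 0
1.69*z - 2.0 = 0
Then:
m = -1.91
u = 4.44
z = 1.18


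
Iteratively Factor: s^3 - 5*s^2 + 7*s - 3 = (s - 1)*(s^2 - 4*s + 3) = (s - 1)^2*(s - 3)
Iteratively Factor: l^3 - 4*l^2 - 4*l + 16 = (l + 2)*(l^2 - 6*l + 8) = (l - 4)*(l + 2)*(l - 2)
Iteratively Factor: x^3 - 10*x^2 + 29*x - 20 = (x - 5)*(x^2 - 5*x + 4) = (x - 5)*(x - 4)*(x - 1)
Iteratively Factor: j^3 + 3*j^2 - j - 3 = (j + 3)*(j^2 - 1) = (j - 1)*(j + 3)*(j + 1)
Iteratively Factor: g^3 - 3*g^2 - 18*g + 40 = (g - 5)*(g^2 + 2*g - 8) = (g - 5)*(g - 2)*(g + 4)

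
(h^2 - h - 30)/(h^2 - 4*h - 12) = (h + 5)/(h + 2)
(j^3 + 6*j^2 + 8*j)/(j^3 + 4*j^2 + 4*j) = (j + 4)/(j + 2)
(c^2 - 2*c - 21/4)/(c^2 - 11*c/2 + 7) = (c + 3/2)/(c - 2)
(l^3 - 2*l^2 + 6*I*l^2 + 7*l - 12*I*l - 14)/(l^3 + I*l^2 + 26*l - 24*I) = (l^2 + l*(-2 + 7*I) - 14*I)/(l^2 + 2*I*l + 24)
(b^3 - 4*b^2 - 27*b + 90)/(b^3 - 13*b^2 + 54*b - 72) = (b + 5)/(b - 4)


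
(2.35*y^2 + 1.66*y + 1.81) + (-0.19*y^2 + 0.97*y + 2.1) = 2.16*y^2 + 2.63*y + 3.91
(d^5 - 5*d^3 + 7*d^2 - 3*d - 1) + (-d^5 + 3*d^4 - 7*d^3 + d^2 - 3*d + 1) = 3*d^4 - 12*d^3 + 8*d^2 - 6*d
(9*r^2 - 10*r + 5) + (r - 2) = 9*r^2 - 9*r + 3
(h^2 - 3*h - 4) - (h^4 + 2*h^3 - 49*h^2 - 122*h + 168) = -h^4 - 2*h^3 + 50*h^2 + 119*h - 172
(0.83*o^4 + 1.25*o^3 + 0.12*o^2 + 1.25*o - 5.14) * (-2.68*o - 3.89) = -2.2244*o^5 - 6.5787*o^4 - 5.1841*o^3 - 3.8168*o^2 + 8.9127*o + 19.9946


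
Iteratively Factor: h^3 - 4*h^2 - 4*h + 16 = (h - 4)*(h^2 - 4) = (h - 4)*(h - 2)*(h + 2)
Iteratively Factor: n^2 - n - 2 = (n - 2)*(n + 1)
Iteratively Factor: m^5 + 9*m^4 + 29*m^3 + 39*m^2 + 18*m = (m + 3)*(m^4 + 6*m^3 + 11*m^2 + 6*m) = (m + 1)*(m + 3)*(m^3 + 5*m^2 + 6*m) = (m + 1)*(m + 2)*(m + 3)*(m^2 + 3*m) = (m + 1)*(m + 2)*(m + 3)^2*(m)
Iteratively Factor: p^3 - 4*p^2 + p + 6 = (p - 3)*(p^2 - p - 2) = (p - 3)*(p - 2)*(p + 1)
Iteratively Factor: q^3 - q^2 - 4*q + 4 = (q + 2)*(q^2 - 3*q + 2) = (q - 2)*(q + 2)*(q - 1)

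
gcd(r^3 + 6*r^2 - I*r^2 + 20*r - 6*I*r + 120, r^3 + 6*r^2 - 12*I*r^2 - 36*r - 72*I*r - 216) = r + 6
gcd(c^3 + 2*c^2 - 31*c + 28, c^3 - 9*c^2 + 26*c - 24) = c - 4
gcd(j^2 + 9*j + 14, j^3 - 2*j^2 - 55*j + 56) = j + 7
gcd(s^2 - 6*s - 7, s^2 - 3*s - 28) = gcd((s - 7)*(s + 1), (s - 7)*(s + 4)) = s - 7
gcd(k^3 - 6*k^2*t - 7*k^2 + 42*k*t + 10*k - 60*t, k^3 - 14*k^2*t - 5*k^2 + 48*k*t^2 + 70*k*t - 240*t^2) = -k^2 + 6*k*t + 5*k - 30*t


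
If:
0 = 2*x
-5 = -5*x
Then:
No Solution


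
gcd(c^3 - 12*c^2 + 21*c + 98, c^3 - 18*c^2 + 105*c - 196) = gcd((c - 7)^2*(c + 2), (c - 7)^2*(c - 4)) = c^2 - 14*c + 49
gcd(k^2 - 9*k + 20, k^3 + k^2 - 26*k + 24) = k - 4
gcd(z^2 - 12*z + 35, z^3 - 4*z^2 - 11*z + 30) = z - 5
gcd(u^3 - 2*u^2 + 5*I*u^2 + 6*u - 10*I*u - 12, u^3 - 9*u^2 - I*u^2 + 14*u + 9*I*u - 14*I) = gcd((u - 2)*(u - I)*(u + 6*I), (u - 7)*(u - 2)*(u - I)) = u^2 + u*(-2 - I) + 2*I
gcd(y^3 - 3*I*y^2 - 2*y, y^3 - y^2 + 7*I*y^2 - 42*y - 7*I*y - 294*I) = 1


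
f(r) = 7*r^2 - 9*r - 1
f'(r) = 14*r - 9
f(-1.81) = 38.22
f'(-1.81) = -34.34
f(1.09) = -2.49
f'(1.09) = 6.26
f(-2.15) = 50.71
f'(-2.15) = -39.10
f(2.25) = 14.19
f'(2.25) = 22.50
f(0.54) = -3.82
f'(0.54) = -1.44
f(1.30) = -0.87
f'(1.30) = 9.20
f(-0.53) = 5.74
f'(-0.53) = -16.42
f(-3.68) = 126.92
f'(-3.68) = -60.52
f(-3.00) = 89.00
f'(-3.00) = -51.00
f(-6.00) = 305.00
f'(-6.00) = -93.00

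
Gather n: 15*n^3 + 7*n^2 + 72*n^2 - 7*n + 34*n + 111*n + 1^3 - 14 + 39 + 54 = 15*n^3 + 79*n^2 + 138*n + 80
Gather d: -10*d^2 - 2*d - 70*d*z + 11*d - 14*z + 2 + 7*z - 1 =-10*d^2 + d*(9 - 70*z) - 7*z + 1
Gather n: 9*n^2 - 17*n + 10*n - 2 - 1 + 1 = 9*n^2 - 7*n - 2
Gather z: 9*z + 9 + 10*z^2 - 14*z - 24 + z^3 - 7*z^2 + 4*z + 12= z^3 + 3*z^2 - z - 3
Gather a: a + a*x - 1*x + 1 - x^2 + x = a*(x + 1) - x^2 + 1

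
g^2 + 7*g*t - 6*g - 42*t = (g - 6)*(g + 7*t)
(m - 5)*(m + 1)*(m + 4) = m^3 - 21*m - 20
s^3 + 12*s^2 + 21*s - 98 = (s - 2)*(s + 7)^2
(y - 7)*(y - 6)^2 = y^3 - 19*y^2 + 120*y - 252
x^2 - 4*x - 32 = (x - 8)*(x + 4)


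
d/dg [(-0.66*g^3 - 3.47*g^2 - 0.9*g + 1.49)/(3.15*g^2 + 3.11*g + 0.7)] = (-2.079*g^4 - 4.1052*g^3 - 9.3427*g^2 - 14.245*g - 5.2639)/(9.9225*g^4 + 19.593*g^3 + 14.0821*g^2 + 4.354*g + 0.49)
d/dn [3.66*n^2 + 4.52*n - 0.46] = 7.32*n + 4.52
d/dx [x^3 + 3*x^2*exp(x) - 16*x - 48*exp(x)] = 3*x^2*exp(x) + 3*x^2 + 6*x*exp(x) - 48*exp(x) - 16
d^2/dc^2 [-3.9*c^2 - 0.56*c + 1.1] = -7.80000000000000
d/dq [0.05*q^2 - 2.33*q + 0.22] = 0.1*q - 2.33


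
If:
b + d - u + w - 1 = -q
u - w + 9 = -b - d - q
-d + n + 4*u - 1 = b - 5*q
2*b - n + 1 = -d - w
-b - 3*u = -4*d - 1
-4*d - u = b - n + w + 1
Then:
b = -175/67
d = -59/67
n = -5/67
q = -34/67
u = 2/67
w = 337/67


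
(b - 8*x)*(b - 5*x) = b^2 - 13*b*x + 40*x^2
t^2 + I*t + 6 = (t - 2*I)*(t + 3*I)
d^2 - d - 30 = (d - 6)*(d + 5)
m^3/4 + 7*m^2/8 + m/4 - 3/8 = (m/4 + 1/4)*(m - 1/2)*(m + 3)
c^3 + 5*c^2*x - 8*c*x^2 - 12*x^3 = (c - 2*x)*(c + x)*(c + 6*x)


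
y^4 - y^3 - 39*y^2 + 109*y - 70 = (y - 5)*(y - 2)*(y - 1)*(y + 7)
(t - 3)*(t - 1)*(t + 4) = t^3 - 13*t + 12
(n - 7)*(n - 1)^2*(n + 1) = n^4 - 8*n^3 + 6*n^2 + 8*n - 7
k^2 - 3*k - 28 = (k - 7)*(k + 4)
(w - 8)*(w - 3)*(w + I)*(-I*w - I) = -I*w^4 + w^3 + 10*I*w^3 - 10*w^2 - 13*I*w^2 + 13*w - 24*I*w + 24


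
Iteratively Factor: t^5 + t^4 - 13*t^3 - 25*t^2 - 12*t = (t)*(t^4 + t^3 - 13*t^2 - 25*t - 12) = t*(t + 1)*(t^3 - 13*t - 12) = t*(t - 4)*(t + 1)*(t^2 + 4*t + 3) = t*(t - 4)*(t + 1)^2*(t + 3)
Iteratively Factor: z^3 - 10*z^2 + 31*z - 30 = (z - 3)*(z^2 - 7*z + 10) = (z - 5)*(z - 3)*(z - 2)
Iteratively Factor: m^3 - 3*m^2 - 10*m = (m + 2)*(m^2 - 5*m) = (m - 5)*(m + 2)*(m)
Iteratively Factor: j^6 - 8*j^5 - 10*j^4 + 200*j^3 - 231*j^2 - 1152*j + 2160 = (j + 3)*(j^5 - 11*j^4 + 23*j^3 + 131*j^2 - 624*j + 720) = (j - 3)*(j + 3)*(j^4 - 8*j^3 - j^2 + 128*j - 240) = (j - 5)*(j - 3)*(j + 3)*(j^3 - 3*j^2 - 16*j + 48) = (j - 5)*(j - 3)^2*(j + 3)*(j^2 - 16) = (j - 5)*(j - 4)*(j - 3)^2*(j + 3)*(j + 4)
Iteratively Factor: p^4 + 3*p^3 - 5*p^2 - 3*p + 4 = (p + 4)*(p^3 - p^2 - p + 1) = (p - 1)*(p + 4)*(p^2 - 1) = (p - 1)^2*(p + 4)*(p + 1)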